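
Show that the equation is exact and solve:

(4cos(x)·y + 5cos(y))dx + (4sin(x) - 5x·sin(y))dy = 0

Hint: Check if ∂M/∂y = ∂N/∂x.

Verify exactness: ∂M/∂y = ∂N/∂x ✓
Find F(x,y) such that ∂F/∂x = M, ∂F/∂y = N
Solution: 4sin(x)·y + 5x·cos(y) = C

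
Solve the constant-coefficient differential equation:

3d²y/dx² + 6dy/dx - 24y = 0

Characteristic equation: 3r² + 6r - 24 = 0
Divide by 3: r² + 2r - 8 = 0
Roots: r = 2, -4 (distinct real)
General solution: y = C₁e^(2x) + C₂e^(-4x)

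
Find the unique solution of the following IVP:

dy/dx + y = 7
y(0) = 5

General solution: y = 7 + Ce^(-x)
Applying y(0) = 5: C = 5 - 7 = -2
Particular solution: y = 7 - 2e^(-x)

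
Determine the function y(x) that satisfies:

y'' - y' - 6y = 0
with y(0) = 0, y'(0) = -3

General solution: y = C₁e^(3x) + C₂e^(-2x)
Applying ICs: C₁ = -3/5, C₂ = 3/5
Particular solution: y = -(3/5)e^(3x) + (3/5)e^(-2x)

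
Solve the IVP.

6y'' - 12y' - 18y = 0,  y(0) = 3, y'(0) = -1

General solution: y = C₁e^(3x) + C₂e^(-x)
Applying ICs: C₁ = 1/2, C₂ = 5/2
Particular solution: y = (1/2)e^(3x) + (5/2)e^(-x)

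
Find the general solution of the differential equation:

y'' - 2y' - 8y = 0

Characteristic equation: r² - 2r - 8 = 0
Roots: r = 4, -2 (distinct real)
General solution: y = C₁e^(4x) + C₂e^(-2x)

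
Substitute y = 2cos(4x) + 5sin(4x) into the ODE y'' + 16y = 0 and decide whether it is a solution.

Verification:
y'' = -32cos(4x) - 80sin(4x)
y'' + 16y = 0 ✓

Yes, it is a solution.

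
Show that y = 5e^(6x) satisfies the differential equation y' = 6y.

Verification:
y = 5e^(6x)
y' = 30e^(6x)
6y = 30e^(6x)
y' = 6y ✓

Yes, it is a solution.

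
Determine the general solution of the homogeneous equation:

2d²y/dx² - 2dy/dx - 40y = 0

Characteristic equation: 2r² - 2r - 40 = 0
Divide by 2: r² - r - 20 = 0
Roots: r = 5, -4 (distinct real)
General solution: y = C₁e^(5x) + C₂e^(-4x)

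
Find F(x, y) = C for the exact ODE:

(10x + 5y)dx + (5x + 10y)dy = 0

Verify exactness: ∂M/∂y = ∂N/∂x ✓
Find F(x,y) such that ∂F/∂x = M, ∂F/∂y = N
Solution: 5x² + 5xy + 5y² = C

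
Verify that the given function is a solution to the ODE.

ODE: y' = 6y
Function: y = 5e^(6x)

Verification:
y = 5e^(6x)
y' = 30e^(6x)
6y = 30e^(6x)
y' = 6y ✓

Yes, it is a solution.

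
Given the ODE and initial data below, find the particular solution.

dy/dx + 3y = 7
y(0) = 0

General solution: y = 7/3 + Ce^(-3x)
Applying y(0) = 0: C = 0 - 7/3 = -7/3
Particular solution: y = 7/3 - (7/3)e^(-3x)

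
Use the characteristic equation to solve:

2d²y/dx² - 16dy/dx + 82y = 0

Characteristic equation: 2r² - 16r + 82 = 0
Divide by 2: r² - 8r + 41 = 0
Roots: r = 4 ± 5i (complex conjugates)
General solution: y = e^(4x)(C₁cos(5x) + C₂sin(5x))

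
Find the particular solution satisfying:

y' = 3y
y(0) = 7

General solution: y = Ce^(3x)
Applying IC y(0) = 7:
Particular solution: y = 7e^(3x)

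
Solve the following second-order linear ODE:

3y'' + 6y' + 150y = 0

Characteristic equation: 3r² + 6r + 150 = 0
Divide by 3: r² + 2r + 50 = 0
Roots: r = -1 ± 7i (complex conjugates)
General solution: y = e^(-x)(C₁cos(7x) + C₂sin(7x))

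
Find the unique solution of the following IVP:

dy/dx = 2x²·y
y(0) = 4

General solution: y = Ce^(2x³/3)
Applying IC y(0) = 4:
Particular solution: y = 4e^(2x³/3)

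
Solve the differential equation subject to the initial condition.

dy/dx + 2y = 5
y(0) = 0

General solution: y = 5/2 + Ce^(-2x)
Applying y(0) = 0: C = 0 - 5/2 = -5/2
Particular solution: y = 5/2 - (5/2)e^(-2x)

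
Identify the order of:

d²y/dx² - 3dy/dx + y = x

The order is 2 (highest derivative is of order 2).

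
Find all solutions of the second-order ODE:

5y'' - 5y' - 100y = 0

Characteristic equation: 5r² - 5r - 100 = 0
Divide by 5: r² - r - 20 = 0
Roots: r = 5, -4 (distinct real)
General solution: y = C₁e^(5x) + C₂e^(-4x)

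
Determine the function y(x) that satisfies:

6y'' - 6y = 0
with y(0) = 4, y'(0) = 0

General solution: y = C₁e^x + C₂e^(-x)
Applying ICs: C₁ = 2, C₂ = 2
Particular solution: y = 2e^x + 2e^(-x)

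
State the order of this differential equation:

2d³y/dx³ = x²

The order is 3 (highest derivative is of order 3).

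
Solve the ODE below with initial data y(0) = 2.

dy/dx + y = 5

General solution: y = 5 + Ce^(-x)
Applying y(0) = 2: C = 2 - 5 = -3
Particular solution: y = 5 - 3e^(-x)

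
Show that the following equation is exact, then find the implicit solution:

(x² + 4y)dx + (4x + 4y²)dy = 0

Verify exactness: ∂M/∂y = ∂N/∂x ✓
Find F(x,y) such that ∂F/∂x = M, ∂F/∂y = N
Solution: x³/3 + 4xy + 4y³/3 = C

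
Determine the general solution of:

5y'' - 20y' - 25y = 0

Characteristic equation: 5r² - 20r - 25 = 0
Divide by 5: r² - 4r - 5 = 0
Roots: r = 5, -1 (distinct real)
General solution: y = C₁e^(5x) + C₂e^(-x)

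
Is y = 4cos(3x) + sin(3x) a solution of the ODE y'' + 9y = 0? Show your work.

Verification:
y'' = -36cos(3x) - 9sin(3x)
y'' + 9y = 0 ✓

Yes, it is a solution.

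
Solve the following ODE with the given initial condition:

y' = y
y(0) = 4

General solution: y = Ce^x
Applying IC y(0) = 4:
Particular solution: y = 4e^x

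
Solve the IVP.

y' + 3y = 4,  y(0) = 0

General solution: y = 4/3 + Ce^(-3x)
Applying y(0) = 0: C = 0 - 4/3 = -4/3
Particular solution: y = 4/3 - (4/3)e^(-3x)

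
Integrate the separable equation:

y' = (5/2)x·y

Separating variables and integrating:
ln|y| = 5x^2/4 + C

General solution: y = Ce^(5x^2/4)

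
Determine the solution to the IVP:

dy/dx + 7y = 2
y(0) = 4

General solution: y = 2/7 + Ce^(-7x)
Applying y(0) = 4: C = 4 - 2/7 = 26/7
Particular solution: y = 2/7 + (26/7)e^(-7x)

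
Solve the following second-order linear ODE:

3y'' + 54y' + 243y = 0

Characteristic equation: 3r² + 54r + 243 = 0
Divide by 3: r² + 18r + 81 = 0
Factored: (r + 9)² = 0
Repeated root: r = -9
General solution: y = (C₁ + C₂x)e^(-9x)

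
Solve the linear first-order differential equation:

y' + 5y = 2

Using integrating factor method:

General solution: y = 2/5 + Ce^(-5x)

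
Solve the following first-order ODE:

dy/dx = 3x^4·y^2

Separating variables and integrating:
-1/y = 3x^5/5 + C

General solution: y^-1 = (-3/5)x^5 + C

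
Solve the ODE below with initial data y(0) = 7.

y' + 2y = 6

General solution: y = 3 + Ce^(-2x)
Applying y(0) = 7: C = 7 - 3 = 4
Particular solution: y = 3 + 4e^(-2x)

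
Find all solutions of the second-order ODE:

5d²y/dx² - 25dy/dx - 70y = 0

Characteristic equation: 5r² - 25r - 70 = 0
Divide by 5: r² - 5r - 14 = 0
Roots: r = 7, -2 (distinct real)
General solution: y = C₁e^(7x) + C₂e^(-2x)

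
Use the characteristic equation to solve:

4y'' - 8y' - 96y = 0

Characteristic equation: 4r² - 8r - 96 = 0
Divide by 4: r² - 2r - 24 = 0
Roots: r = 6, -4 (distinct real)
General solution: y = C₁e^(6x) + C₂e^(-4x)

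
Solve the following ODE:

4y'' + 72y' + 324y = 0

Characteristic equation: 4r² + 72r + 324 = 0
Divide by 4: r² + 18r + 81 = 0
Factored: (r + 9)² = 0
Repeated root: r = -9
General solution: y = (C₁ + C₂x)e^(-9x)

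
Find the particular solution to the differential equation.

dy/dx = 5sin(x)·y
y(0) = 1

General solution: y = Ce^(-5cos(x))
Applying IC y(0) = 1:
Particular solution: y = e^(5(1-cos(x)))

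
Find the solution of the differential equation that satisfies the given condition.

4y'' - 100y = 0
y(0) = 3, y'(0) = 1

General solution: y = C₁e^(5x) + C₂e^(-5x)
Applying ICs: C₁ = 8/5, C₂ = 7/5
Particular solution: y = (8/5)e^(5x) + (7/5)e^(-5x)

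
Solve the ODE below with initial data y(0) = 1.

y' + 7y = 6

General solution: y = 6/7 + Ce^(-7x)
Applying y(0) = 1: C = 1 - 6/7 = 1/7
Particular solution: y = 6/7 + (1/7)e^(-7x)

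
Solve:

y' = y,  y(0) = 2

General solution: y = Ce^x
Applying IC y(0) = 2:
Particular solution: y = 2e^x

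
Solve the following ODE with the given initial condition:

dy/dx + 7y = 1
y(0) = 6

General solution: y = 1/7 + Ce^(-7x)
Applying y(0) = 6: C = 6 - 1/7 = 41/7
Particular solution: y = 1/7 + (41/7)e^(-7x)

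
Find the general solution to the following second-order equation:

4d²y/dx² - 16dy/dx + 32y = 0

Characteristic equation: 4r² - 16r + 32 = 0
Divide by 4: r² - 4r + 8 = 0
Roots: r = 2 ± 2i (complex conjugates)
General solution: y = e^(2x)(C₁cos(2x) + C₂sin(2x))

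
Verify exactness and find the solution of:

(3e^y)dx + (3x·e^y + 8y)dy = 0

Verify exactness: ∂M/∂y = ∂N/∂x ✓
Find F(x,y) such that ∂F/∂x = M, ∂F/∂y = N
Solution: 3x·e^y + 4y² = C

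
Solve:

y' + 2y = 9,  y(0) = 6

General solution: y = 9/2 + Ce^(-2x)
Applying y(0) = 6: C = 6 - 9/2 = 3/2
Particular solution: y = 9/2 + (3/2)e^(-2x)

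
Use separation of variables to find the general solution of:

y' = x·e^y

Separating variables and integrating:
-e^(-y) = x²/2 + C

General solution: y = -ln(C - x²/2)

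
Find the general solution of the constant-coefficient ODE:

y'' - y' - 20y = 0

Characteristic equation: r² - r - 20 = 0
Roots: r = 5, -4 (distinct real)
General solution: y = C₁e^(5x) + C₂e^(-4x)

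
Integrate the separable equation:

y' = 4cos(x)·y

Separating variables and integrating:
ln|y| = 4sin(x) + C

General solution: y = Ce^(4sin(x))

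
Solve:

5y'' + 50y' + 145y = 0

Characteristic equation: 5r² + 50r + 145 = 0
Divide by 5: r² + 10r + 29 = 0
Roots: r = -5 ± 2i (complex conjugates)
General solution: y = e^(-5x)(C₁cos(2x) + C₂sin(2x))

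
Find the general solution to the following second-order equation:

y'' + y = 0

Characteristic equation: r² + 1 = 0
Roots: r = ±i (complex conjugates)
General solution: y = C₁cos(x) + C₂sin(x)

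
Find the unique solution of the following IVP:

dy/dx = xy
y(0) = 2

General solution: y = Ce^(x²/2)
Applying IC y(0) = 2:
Particular solution: y = 2e^(x²/2)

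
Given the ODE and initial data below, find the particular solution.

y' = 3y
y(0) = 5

General solution: y = Ce^(3x)
Applying IC y(0) = 5:
Particular solution: y = 5e^(3x)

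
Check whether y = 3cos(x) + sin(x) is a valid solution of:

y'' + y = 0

Verification:
y'' = -3cos(x) - sin(x)
y'' + y = 0 ✓

Yes, it is a solution.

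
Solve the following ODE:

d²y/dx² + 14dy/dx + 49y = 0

Characteristic equation: r² + 14r + 49 = 0
Factored: (r + 7)² = 0
Repeated root: r = -7
General solution: y = (C₁ + C₂x)e^(-7x)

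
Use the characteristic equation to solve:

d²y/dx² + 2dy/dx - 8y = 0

Characteristic equation: r² + 2r - 8 = 0
Roots: r = 2, -4 (distinct real)
General solution: y = C₁e^(2x) + C₂e^(-4x)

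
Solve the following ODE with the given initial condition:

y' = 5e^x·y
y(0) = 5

General solution: y = Ce^(5e^x)
Applying IC y(0) = 5:
Particular solution: y = 5e^(5(e^x - 1))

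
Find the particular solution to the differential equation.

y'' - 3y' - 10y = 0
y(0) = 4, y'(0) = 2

General solution: y = C₁e^(5x) + C₂e^(-2x)
Applying ICs: C₁ = 10/7, C₂ = 18/7
Particular solution: y = (10/7)e^(5x) + (18/7)e^(-2x)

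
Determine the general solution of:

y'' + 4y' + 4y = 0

Characteristic equation: r² + 4r + 4 = 0
Factored: (r + 2)² = 0
Repeated root: r = -2
General solution: y = (C₁ + C₂x)e^(-2x)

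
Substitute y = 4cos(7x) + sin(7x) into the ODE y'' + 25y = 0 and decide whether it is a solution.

Verification:
y'' = -196cos(7x) - 49sin(7x)
y'' + 25y ≠ 0 (frequency mismatch: got 49 instead of 25)

No, it is not a solution.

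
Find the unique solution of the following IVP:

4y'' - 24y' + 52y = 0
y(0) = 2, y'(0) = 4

General solution: y = e^(3x)(C₁cos(2x) + C₂sin(2x))
Complex roots r = 3 ± 2i
Applying ICs: C₁ = 2, C₂ = -1
Particular solution: y = e^(3x)(2cos(2x) - sin(2x))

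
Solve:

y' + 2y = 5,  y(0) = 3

General solution: y = 5/2 + Ce^(-2x)
Applying y(0) = 3: C = 3 - 5/2 = 1/2
Particular solution: y = 5/2 + (1/2)e^(-2x)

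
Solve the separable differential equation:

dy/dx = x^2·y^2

Separating variables and integrating:
-1/y = x^3/3 + C

General solution: y^-1 = (-1/3)x^3 + C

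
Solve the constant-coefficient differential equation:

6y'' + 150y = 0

Characteristic equation: 6r² + 150 = 0
Divide by 6: r² + 25 = 0
Roots: r = ±5i (complex conjugates)
General solution: y = C₁cos(5x) + C₂sin(5x)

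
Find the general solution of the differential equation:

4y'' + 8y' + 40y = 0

Characteristic equation: 4r² + 8r + 40 = 0
Divide by 4: r² + 2r + 10 = 0
Roots: r = -1 ± 3i (complex conjugates)
General solution: y = e^(-x)(C₁cos(3x) + C₂sin(3x))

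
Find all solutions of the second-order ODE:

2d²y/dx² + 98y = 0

Characteristic equation: 2r² + 98 = 0
Divide by 2: r² + 49 = 0
Roots: r = ±7i (complex conjugates)
General solution: y = C₁cos(7x) + C₂sin(7x)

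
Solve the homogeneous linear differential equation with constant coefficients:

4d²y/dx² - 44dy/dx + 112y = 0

Characteristic equation: 4r² - 44r + 112 = 0
Divide by 4: r² - 11r + 28 = 0
Roots: r = 7, 4 (distinct real)
General solution: y = C₁e^(7x) + C₂e^(4x)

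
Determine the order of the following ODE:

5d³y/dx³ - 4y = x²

The order is 3 (highest derivative is of order 3).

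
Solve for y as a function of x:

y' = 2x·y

Separating variables and integrating:
ln|y| = x^2 + C

General solution: y = Ce^(x^2)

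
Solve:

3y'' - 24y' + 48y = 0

Characteristic equation: 3r² - 24r + 48 = 0
Divide by 3: r² - 8r + 16 = 0
Factored: (r - 4)² = 0
Repeated root: r = 4
General solution: y = (C₁ + C₂x)e^(4x)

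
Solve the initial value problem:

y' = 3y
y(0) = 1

General solution: y = Ce^(3x)
Applying IC y(0) = 1:
Particular solution: y = e^(3x)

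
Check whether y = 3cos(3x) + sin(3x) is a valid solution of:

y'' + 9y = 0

Verification:
y'' = -27cos(3x) - 9sin(3x)
y'' + 9y = 0 ✓

Yes, it is a solution.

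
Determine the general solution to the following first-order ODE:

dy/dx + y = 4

Using integrating factor method:

General solution: y = 4 + Ce^(-x)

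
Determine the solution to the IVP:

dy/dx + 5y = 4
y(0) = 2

General solution: y = 4/5 + Ce^(-5x)
Applying y(0) = 2: C = 2 - 4/5 = 6/5
Particular solution: y = 4/5 + (6/5)e^(-5x)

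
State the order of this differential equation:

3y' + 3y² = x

The order is 1 (highest derivative is of order 1).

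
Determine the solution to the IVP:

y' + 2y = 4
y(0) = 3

General solution: y = 2 + Ce^(-2x)
Applying y(0) = 3: C = 3 - 2 = 1
Particular solution: y = 2 + e^(-2x)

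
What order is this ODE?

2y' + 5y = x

The order is 1 (highest derivative is of order 1).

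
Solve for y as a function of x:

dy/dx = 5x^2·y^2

Separating variables and integrating:
-1/y = 5x^3/3 + C

General solution: y^-1 = (-5/3)x^3 + C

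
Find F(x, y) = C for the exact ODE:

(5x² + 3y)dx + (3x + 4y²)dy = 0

Verify exactness: ∂M/∂y = ∂N/∂x ✓
Find F(x,y) such that ∂F/∂x = M, ∂F/∂y = N
Solution: 5x³/3 + 3xy + 4y³/3 = C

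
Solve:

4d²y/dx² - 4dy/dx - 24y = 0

Characteristic equation: 4r² - 4r - 24 = 0
Divide by 4: r² - r - 6 = 0
Roots: r = 3, -2 (distinct real)
General solution: y = C₁e^(3x) + C₂e^(-2x)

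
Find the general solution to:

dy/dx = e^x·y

Separating variables and integrating:
ln|y| = e^x + C

General solution: y = Ce^(e^x)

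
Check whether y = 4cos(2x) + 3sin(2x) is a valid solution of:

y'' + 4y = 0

Verification:
y'' = -16cos(2x) - 12sin(2x)
y'' + 4y = 0 ✓

Yes, it is a solution.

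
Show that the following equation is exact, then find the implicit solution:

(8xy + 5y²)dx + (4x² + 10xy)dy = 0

Verify exactness: ∂M/∂y = ∂N/∂x ✓
Find F(x,y) such that ∂F/∂x = M, ∂F/∂y = N
Solution: 4x²y + 5xy² = C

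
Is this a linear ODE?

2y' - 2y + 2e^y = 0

No. Nonlinear (e^y is nonlinear in y)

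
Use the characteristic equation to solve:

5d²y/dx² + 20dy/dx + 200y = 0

Characteristic equation: 5r² + 20r + 200 = 0
Divide by 5: r² + 4r + 40 = 0
Roots: r = -2 ± 6i (complex conjugates)
General solution: y = e^(-2x)(C₁cos(6x) + C₂sin(6x))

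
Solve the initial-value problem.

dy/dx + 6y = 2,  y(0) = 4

General solution: y = 1/3 + Ce^(-6x)
Applying y(0) = 4: C = 4 - 1/3 = 11/3
Particular solution: y = 1/3 + (11/3)e^(-6x)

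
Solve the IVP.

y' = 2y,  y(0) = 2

General solution: y = Ce^(2x)
Applying IC y(0) = 2:
Particular solution: y = 2e^(2x)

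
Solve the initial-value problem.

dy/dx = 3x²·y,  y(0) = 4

General solution: y = Ce^(x³)
Applying IC y(0) = 4:
Particular solution: y = 4e^(x³)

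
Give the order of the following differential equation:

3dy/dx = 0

The order is 1 (highest derivative is of order 1).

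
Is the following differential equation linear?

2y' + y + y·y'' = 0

No. Nonlinear (y·y'' term)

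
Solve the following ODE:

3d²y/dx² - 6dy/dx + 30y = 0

Characteristic equation: 3r² - 6r + 30 = 0
Divide by 3: r² - 2r + 10 = 0
Roots: r = 1 ± 3i (complex conjugates)
General solution: y = e^x(C₁cos(3x) + C₂sin(3x))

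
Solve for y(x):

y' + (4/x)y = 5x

Using integrating factor method:

General solution: y = (5/6)x^2 + Cx^(-4)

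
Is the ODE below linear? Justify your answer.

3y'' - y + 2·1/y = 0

No. Nonlinear (1/y term)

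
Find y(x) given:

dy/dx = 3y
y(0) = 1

General solution: y = Ce^(3x)
Applying IC y(0) = 1:
Particular solution: y = e^(3x)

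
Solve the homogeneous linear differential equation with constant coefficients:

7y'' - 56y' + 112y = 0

Characteristic equation: 7r² - 56r + 112 = 0
Divide by 7: r² - 8r + 16 = 0
Factored: (r - 4)² = 0
Repeated root: r = 4
General solution: y = (C₁ + C₂x)e^(4x)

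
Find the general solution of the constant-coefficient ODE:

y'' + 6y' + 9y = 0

Characteristic equation: r² + 6r + 9 = 0
Factored: (r + 3)² = 0
Repeated root: r = -3
General solution: y = (C₁ + C₂x)e^(-3x)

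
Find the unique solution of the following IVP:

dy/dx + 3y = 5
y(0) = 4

General solution: y = 5/3 + Ce^(-3x)
Applying y(0) = 4: C = 4 - 5/3 = 7/3
Particular solution: y = 5/3 + (7/3)e^(-3x)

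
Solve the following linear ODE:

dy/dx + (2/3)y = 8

Using integrating factor method:

General solution: y = 12 + Ce^(-2x/3)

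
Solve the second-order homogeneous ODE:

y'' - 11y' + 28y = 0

Characteristic equation: r² - 11r + 28 = 0
Roots: r = 4, 7 (distinct real)
General solution: y = C₁e^(4x) + C₂e^(7x)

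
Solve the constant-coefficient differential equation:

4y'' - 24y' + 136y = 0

Characteristic equation: 4r² - 24r + 136 = 0
Divide by 4: r² - 6r + 34 = 0
Roots: r = 3 ± 5i (complex conjugates)
General solution: y = e^(3x)(C₁cos(5x) + C₂sin(5x))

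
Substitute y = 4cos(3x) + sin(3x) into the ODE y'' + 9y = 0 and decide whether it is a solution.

Verification:
y'' = -36cos(3x) - 9sin(3x)
y'' + 9y = 0 ✓

Yes, it is a solution.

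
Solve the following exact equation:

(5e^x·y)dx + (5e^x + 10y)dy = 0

Verify exactness: ∂M/∂y = ∂N/∂x ✓
Find F(x,y) such that ∂F/∂x = M, ∂F/∂y = N
Solution: 5e^x·y + 5y² = C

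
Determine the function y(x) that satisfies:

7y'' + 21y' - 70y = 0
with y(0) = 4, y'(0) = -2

General solution: y = C₁e^(2x) + C₂e^(-5x)
Applying ICs: C₁ = 18/7, C₂ = 10/7
Particular solution: y = (18/7)e^(2x) + (10/7)e^(-5x)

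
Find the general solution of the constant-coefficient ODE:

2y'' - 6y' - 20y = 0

Characteristic equation: 2r² - 6r - 20 = 0
Divide by 2: r² - 3r - 10 = 0
Roots: r = 5, -2 (distinct real)
General solution: y = C₁e^(5x) + C₂e^(-2x)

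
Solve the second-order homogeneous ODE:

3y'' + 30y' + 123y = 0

Characteristic equation: 3r² + 30r + 123 = 0
Divide by 3: r² + 10r + 41 = 0
Roots: r = -5 ± 4i (complex conjugates)
General solution: y = e^(-5x)(C₁cos(4x) + C₂sin(4x))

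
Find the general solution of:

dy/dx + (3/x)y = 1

Using integrating factor method:

General solution: y = (1/4)x + Cx^(-3)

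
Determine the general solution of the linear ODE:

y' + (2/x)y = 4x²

Using integrating factor method:

General solution: y = (4/5)x^3 + Cx^(-2)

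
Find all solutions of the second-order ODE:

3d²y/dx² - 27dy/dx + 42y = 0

Characteristic equation: 3r² - 27r + 42 = 0
Divide by 3: r² - 9r + 14 = 0
Roots: r = 7, 2 (distinct real)
General solution: y = C₁e^(7x) + C₂e^(2x)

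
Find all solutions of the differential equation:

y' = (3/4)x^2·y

Separating variables and integrating:
ln|y| = x^3/4 + C

General solution: y = Ce^(x^3/4)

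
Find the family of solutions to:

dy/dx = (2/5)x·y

Separating variables and integrating:
ln|y| = x^2/5 + C

General solution: y = Ce^(x^2/5)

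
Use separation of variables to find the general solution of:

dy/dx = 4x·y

Separating variables and integrating:
ln|y| = 2x^2 + C

General solution: y = Ce^(2x^2)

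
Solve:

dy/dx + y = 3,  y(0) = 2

General solution: y = 3 + Ce^(-x)
Applying y(0) = 2: C = 2 - 3 = -1
Particular solution: y = 3 - e^(-x)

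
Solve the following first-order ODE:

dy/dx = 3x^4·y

Separating variables and integrating:
ln|y| = 3x^5/5 + C

General solution: y = Ce^(3x^5/5)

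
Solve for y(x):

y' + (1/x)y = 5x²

Using integrating factor method:

General solution: y = (5/4)x^3 + C/x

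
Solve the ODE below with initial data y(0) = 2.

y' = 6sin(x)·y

General solution: y = Ce^(-6cos(x))
Applying IC y(0) = 2:
Particular solution: y = 2e^(6(1-cos(x)))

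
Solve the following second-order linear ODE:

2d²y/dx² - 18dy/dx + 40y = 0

Characteristic equation: 2r² - 18r + 40 = 0
Divide by 2: r² - 9r + 20 = 0
Roots: r = 5, 4 (distinct real)
General solution: y = C₁e^(5x) + C₂e^(4x)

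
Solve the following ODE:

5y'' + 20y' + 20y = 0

Characteristic equation: 5r² + 20r + 20 = 0
Divide by 5: r² + 4r + 4 = 0
Factored: (r + 2)² = 0
Repeated root: r = -2
General solution: y = (C₁ + C₂x)e^(-2x)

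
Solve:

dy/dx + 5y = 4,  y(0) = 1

General solution: y = 4/5 + Ce^(-5x)
Applying y(0) = 1: C = 1 - 4/5 = 1/5
Particular solution: y = 4/5 + (1/5)e^(-5x)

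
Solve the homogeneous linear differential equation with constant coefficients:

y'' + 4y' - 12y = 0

Characteristic equation: r² + 4r - 12 = 0
Roots: r = 2, -6 (distinct real)
General solution: y = C₁e^(2x) + C₂e^(-6x)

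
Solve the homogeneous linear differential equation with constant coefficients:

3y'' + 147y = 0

Characteristic equation: 3r² + 147 = 0
Divide by 3: r² + 49 = 0
Roots: r = ±7i (complex conjugates)
General solution: y = C₁cos(7x) + C₂sin(7x)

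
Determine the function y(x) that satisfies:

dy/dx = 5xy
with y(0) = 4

General solution: y = Ce^(5x²/2)
Applying IC y(0) = 4:
Particular solution: y = 4e^(5x²/2)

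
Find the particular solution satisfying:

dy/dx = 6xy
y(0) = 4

General solution: y = Ce^(3x²)
Applying IC y(0) = 4:
Particular solution: y = 4e^(3x²)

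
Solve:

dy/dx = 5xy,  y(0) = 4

General solution: y = Ce^(5x²/2)
Applying IC y(0) = 4:
Particular solution: y = 4e^(5x²/2)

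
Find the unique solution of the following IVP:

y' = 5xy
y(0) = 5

General solution: y = Ce^(5x²/2)
Applying IC y(0) = 5:
Particular solution: y = 5e^(5x²/2)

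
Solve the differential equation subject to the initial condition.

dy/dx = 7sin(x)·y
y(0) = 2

General solution: y = Ce^(-7cos(x))
Applying IC y(0) = 2:
Particular solution: y = 2e^(7(1-cos(x)))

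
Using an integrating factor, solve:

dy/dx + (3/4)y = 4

Using integrating factor method:

General solution: y = 16/3 + Ce^(-3x/4)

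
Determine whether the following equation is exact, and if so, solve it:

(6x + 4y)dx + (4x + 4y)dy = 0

Verify exactness: ∂M/∂y = ∂N/∂x ✓
Find F(x,y) such that ∂F/∂x = M, ∂F/∂y = N
Solution: 3x² + 4xy + 2y² = C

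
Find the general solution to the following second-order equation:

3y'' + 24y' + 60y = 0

Characteristic equation: 3r² + 24r + 60 = 0
Divide by 3: r² + 8r + 20 = 0
Roots: r = -4 ± 2i (complex conjugates)
General solution: y = e^(-4x)(C₁cos(2x) + C₂sin(2x))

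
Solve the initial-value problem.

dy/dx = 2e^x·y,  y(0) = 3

General solution: y = Ce^(2e^x)
Applying IC y(0) = 3:
Particular solution: y = 3e^(2(e^x - 1))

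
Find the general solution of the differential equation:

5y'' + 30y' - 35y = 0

Characteristic equation: 5r² + 30r - 35 = 0
Divide by 5: r² + 6r - 7 = 0
Roots: r = 1, -7 (distinct real)
General solution: y = C₁e^x + C₂e^(-7x)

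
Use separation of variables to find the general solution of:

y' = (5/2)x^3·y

Separating variables and integrating:
ln|y| = 5x^4/8 + C

General solution: y = Ce^(5x^4/8)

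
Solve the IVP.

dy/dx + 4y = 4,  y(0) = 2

General solution: y = 1 + Ce^(-4x)
Applying y(0) = 2: C = 2 - 1 = 1
Particular solution: y = 1 + e^(-4x)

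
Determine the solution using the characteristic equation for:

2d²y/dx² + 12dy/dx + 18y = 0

Characteristic equation: 2r² + 12r + 18 = 0
Divide by 2: r² + 6r + 9 = 0
Factored: (r + 3)² = 0
Repeated root: r = -3
General solution: y = (C₁ + C₂x)e^(-3x)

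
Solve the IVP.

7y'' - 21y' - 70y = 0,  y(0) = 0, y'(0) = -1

General solution: y = C₁e^(5x) + C₂e^(-2x)
Applying ICs: C₁ = -1/7, C₂ = 1/7
Particular solution: y = -(1/7)e^(5x) + (1/7)e^(-2x)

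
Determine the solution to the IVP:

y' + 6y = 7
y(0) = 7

General solution: y = 7/6 + Ce^(-6x)
Applying y(0) = 7: C = 7 - 7/6 = 35/6
Particular solution: y = 7/6 + (35/6)e^(-6x)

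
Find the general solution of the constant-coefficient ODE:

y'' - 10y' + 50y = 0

Characteristic equation: r² - 10r + 50 = 0
Roots: r = 5 ± 5i (complex conjugates)
General solution: y = e^(5x)(C₁cos(5x) + C₂sin(5x))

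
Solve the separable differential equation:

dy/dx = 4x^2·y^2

Separating variables and integrating:
-1/y = 4x^3/3 + C

General solution: y^-1 = (-4/3)x^3 + C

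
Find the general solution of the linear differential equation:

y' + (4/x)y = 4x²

Using integrating factor method:

General solution: y = (4/7)x^3 + Cx^(-4)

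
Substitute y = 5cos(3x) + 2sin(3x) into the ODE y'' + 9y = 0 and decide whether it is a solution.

Verification:
y'' = -45cos(3x) - 18sin(3x)
y'' + 9y = 0 ✓

Yes, it is a solution.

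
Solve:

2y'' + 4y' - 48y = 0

Characteristic equation: 2r² + 4r - 48 = 0
Divide by 2: r² + 2r - 24 = 0
Roots: r = 4, -6 (distinct real)
General solution: y = C₁e^(4x) + C₂e^(-6x)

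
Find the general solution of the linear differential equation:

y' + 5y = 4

Using integrating factor method:

General solution: y = 4/5 + Ce^(-5x)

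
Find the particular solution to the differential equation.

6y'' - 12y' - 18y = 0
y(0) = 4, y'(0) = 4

General solution: y = C₁e^(3x) + C₂e^(-x)
Applying ICs: C₁ = 2, C₂ = 2
Particular solution: y = 2e^(3x) + 2e^(-x)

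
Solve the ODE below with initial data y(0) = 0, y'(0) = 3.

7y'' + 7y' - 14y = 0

General solution: y = C₁e^x + C₂e^(-2x)
Applying ICs: C₁ = 1, C₂ = -1
Particular solution: y = e^x - e^(-2x)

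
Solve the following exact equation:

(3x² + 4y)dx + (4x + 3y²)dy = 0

Verify exactness: ∂M/∂y = ∂N/∂x ✓
Find F(x,y) such that ∂F/∂x = M, ∂F/∂y = N
Solution: x³ + 4xy + y³ = C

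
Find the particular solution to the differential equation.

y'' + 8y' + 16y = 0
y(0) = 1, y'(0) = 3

General solution: y = (C₁ + C₂x)e^(-4x)
Repeated root r = -4
Applying ICs: C₁ = 1, C₂ = 7
Particular solution: y = (1 + 7x)e^(-4x)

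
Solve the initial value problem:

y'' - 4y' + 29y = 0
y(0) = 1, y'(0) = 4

General solution: y = e^(2x)(C₁cos(5x) + C₂sin(5x))
Complex roots r = 2 ± 5i
Applying ICs: C₁ = 1, C₂ = 2/5
Particular solution: y = e^(2x)(cos(5x) + (2/5)sin(5x))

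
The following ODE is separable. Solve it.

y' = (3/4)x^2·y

Separating variables and integrating:
ln|y| = x^3/4 + C

General solution: y = Ce^(x^3/4)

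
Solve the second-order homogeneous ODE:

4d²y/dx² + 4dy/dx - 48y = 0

Characteristic equation: 4r² + 4r - 48 = 0
Divide by 4: r² + r - 12 = 0
Roots: r = 3, -4 (distinct real)
General solution: y = C₁e^(3x) + C₂e^(-4x)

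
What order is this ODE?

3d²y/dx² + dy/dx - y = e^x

The order is 2 (highest derivative is of order 2).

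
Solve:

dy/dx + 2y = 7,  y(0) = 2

General solution: y = 7/2 + Ce^(-2x)
Applying y(0) = 2: C = 2 - 7/2 = -3/2
Particular solution: y = 7/2 - (3/2)e^(-2x)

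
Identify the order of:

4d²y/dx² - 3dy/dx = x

The order is 2 (highest derivative is of order 2).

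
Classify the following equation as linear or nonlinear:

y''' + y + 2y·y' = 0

Nonlinear (product y·y')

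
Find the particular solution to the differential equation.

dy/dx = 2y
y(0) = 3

General solution: y = Ce^(2x)
Applying IC y(0) = 3:
Particular solution: y = 3e^(2x)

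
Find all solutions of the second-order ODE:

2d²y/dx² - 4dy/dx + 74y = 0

Characteristic equation: 2r² - 4r + 74 = 0
Divide by 2: r² - 2r + 37 = 0
Roots: r = 1 ± 6i (complex conjugates)
General solution: y = e^x(C₁cos(6x) + C₂sin(6x))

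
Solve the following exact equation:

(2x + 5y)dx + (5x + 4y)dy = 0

Verify exactness: ∂M/∂y = ∂N/∂x ✓
Find F(x,y) such that ∂F/∂x = M, ∂F/∂y = N
Solution: x² + 5xy + 2y² = C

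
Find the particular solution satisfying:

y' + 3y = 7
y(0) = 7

General solution: y = 7/3 + Ce^(-3x)
Applying y(0) = 7: C = 7 - 7/3 = 14/3
Particular solution: y = 7/3 + (14/3)e^(-3x)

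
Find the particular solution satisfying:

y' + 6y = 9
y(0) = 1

General solution: y = 3/2 + Ce^(-6x)
Applying y(0) = 1: C = 1 - 3/2 = -1/2
Particular solution: y = 3/2 - (1/2)e^(-6x)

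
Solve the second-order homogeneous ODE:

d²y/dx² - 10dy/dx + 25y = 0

Characteristic equation: r² - 10r + 25 = 0
Factored: (r - 5)² = 0
Repeated root: r = 5
General solution: y = (C₁ + C₂x)e^(5x)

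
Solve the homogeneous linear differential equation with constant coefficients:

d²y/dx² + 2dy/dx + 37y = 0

Characteristic equation: r² + 2r + 37 = 0
Roots: r = -1 ± 6i (complex conjugates)
General solution: y = e^(-x)(C₁cos(6x) + C₂sin(6x))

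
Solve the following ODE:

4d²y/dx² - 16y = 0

Characteristic equation: 4r² - 16 = 0
Divide by 4: r² - 4 = 0
Roots: r = 2, -2 (distinct real)
General solution: y = C₁e^(2x) + C₂e^(-2x)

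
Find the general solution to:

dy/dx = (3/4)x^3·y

Separating variables and integrating:
ln|y| = 3x^4/16 + C

General solution: y = Ce^(3x^4/16)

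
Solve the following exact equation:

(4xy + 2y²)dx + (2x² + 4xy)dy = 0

Verify exactness: ∂M/∂y = ∂N/∂x ✓
Find F(x,y) such that ∂F/∂x = M, ∂F/∂y = N
Solution: 2x²y + 2xy² = C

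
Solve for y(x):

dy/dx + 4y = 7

Using integrating factor method:

General solution: y = 7/4 + Ce^(-4x)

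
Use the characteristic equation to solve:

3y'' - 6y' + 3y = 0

Characteristic equation: 3r² - 6r + 3 = 0
Divide by 3: r² - 2r + 1 = 0
Factored: (r - 1)² = 0
Repeated root: r = 1
General solution: y = (C₁ + C₂x)e^x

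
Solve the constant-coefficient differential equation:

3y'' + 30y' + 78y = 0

Characteristic equation: 3r² + 30r + 78 = 0
Divide by 3: r² + 10r + 26 = 0
Roots: r = -5 ± i (complex conjugates)
General solution: y = e^(-5x)(C₁cos(x) + C₂sin(x))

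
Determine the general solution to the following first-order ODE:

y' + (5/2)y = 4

Using integrating factor method:

General solution: y = 8/5 + Ce^(-5x/2)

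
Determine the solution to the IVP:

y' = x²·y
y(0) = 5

General solution: y = Ce^(x³/3)
Applying IC y(0) = 5:
Particular solution: y = 5e^(x³/3)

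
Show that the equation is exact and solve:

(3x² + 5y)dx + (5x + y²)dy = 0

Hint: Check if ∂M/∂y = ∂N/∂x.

Verify exactness: ∂M/∂y = ∂N/∂x ✓
Find F(x,y) such that ∂F/∂x = M, ∂F/∂y = N
Solution: x³ + 5xy + y³/3 = C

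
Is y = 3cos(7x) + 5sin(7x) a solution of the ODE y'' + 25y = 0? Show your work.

Verification:
y'' = -147cos(7x) - 245sin(7x)
y'' + 25y ≠ 0 (frequency mismatch: got 49 instead of 25)

No, it is not a solution.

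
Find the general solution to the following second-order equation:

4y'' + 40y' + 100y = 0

Characteristic equation: 4r² + 40r + 100 = 0
Divide by 4: r² + 10r + 25 = 0
Factored: (r + 5)² = 0
Repeated root: r = -5
General solution: y = (C₁ + C₂x)e^(-5x)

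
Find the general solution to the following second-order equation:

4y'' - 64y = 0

Characteristic equation: 4r² - 64 = 0
Divide by 4: r² - 16 = 0
Roots: r = 4, -4 (distinct real)
General solution: y = C₁e^(4x) + C₂e^(-4x)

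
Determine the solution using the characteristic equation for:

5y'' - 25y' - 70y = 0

Characteristic equation: 5r² - 25r - 70 = 0
Divide by 5: r² - 5r - 14 = 0
Roots: r = 7, -2 (distinct real)
General solution: y = C₁e^(7x) + C₂e^(-2x)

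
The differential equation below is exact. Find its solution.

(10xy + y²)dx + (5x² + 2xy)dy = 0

Verify exactness: ∂M/∂y = ∂N/∂x ✓
Find F(x,y) such that ∂F/∂x = M, ∂F/∂y = N
Solution: 5x²y + xy² = C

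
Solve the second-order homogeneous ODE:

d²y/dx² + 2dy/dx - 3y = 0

Characteristic equation: r² + 2r - 3 = 0
Roots: r = 1, -3 (distinct real)
General solution: y = C₁e^x + C₂e^(-3x)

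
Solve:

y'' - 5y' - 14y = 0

Characteristic equation: r² - 5r - 14 = 0
Roots: r = 7, -2 (distinct real)
General solution: y = C₁e^(7x) + C₂e^(-2x)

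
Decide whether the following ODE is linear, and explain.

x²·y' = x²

Linear (y and its derivatives appear to the first power only, no products of y terms)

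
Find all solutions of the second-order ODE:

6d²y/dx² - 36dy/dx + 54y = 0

Characteristic equation: 6r² - 36r + 54 = 0
Divide by 6: r² - 6r + 9 = 0
Factored: (r - 3)² = 0
Repeated root: r = 3
General solution: y = (C₁ + C₂x)e^(3x)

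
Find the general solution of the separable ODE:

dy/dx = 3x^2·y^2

Separating variables and integrating:
-1/y = x^3 + C

General solution: y^-1 = -x^3 + C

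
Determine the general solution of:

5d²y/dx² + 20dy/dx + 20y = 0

Characteristic equation: 5r² + 20r + 20 = 0
Divide by 5: r² + 4r + 4 = 0
Factored: (r + 2)² = 0
Repeated root: r = -2
General solution: y = (C₁ + C₂x)e^(-2x)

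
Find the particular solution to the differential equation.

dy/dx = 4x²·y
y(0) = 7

General solution: y = Ce^(4x³/3)
Applying IC y(0) = 7:
Particular solution: y = 7e^(4x³/3)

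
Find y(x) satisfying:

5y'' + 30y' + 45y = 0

Characteristic equation: 5r² + 30r + 45 = 0
Divide by 5: r² + 6r + 9 = 0
Factored: (r + 3)² = 0
Repeated root: r = -3
General solution: y = (C₁ + C₂x)e^(-3x)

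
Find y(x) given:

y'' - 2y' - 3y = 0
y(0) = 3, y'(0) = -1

General solution: y = C₁e^(3x) + C₂e^(-x)
Applying ICs: C₁ = 1/2, C₂ = 5/2
Particular solution: y = (1/2)e^(3x) + (5/2)e^(-x)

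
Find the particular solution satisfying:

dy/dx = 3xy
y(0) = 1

General solution: y = Ce^(3x²/2)
Applying IC y(0) = 1:
Particular solution: y = e^(3x²/2)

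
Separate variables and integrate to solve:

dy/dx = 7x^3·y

Separating variables and integrating:
ln|y| = 7x^4/4 + C

General solution: y = Ce^(7x^4/4)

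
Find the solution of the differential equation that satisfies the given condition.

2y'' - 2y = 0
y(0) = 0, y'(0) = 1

General solution: y = C₁e^x + C₂e^(-x)
Applying ICs: C₁ = 1/2, C₂ = -1/2
Particular solution: y = (1/2)e^x - (1/2)e^(-x)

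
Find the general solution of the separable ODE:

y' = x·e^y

Separating variables and integrating:
-e^(-y) = x²/2 + C

General solution: y = -ln(C - x²/2)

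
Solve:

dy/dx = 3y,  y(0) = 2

General solution: y = Ce^(3x)
Applying IC y(0) = 2:
Particular solution: y = 2e^(3x)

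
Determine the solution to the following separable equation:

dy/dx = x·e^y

Separating variables and integrating:
-e^(-y) = x²/2 + C

General solution: y = -ln(C - x²/2)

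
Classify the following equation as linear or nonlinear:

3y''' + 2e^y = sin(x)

Nonlinear (e^y is nonlinear in y)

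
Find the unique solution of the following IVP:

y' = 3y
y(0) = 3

General solution: y = Ce^(3x)
Applying IC y(0) = 3:
Particular solution: y = 3e^(3x)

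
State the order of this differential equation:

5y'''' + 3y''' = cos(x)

The order is 4 (highest derivative is of order 4).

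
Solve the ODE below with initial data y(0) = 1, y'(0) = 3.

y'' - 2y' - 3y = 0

General solution: y = C₁e^(3x) + C₂e^(-x)
Applying ICs: C₁ = 1, C₂ = 0
Particular solution: y = e^(3x)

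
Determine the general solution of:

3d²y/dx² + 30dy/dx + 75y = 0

Characteristic equation: 3r² + 30r + 75 = 0
Divide by 3: r² + 10r + 25 = 0
Factored: (r + 5)² = 0
Repeated root: r = -5
General solution: y = (C₁ + C₂x)e^(-5x)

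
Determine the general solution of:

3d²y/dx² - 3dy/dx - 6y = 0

Characteristic equation: 3r² - 3r - 6 = 0
Divide by 3: r² - r - 2 = 0
Roots: r = 2, -1 (distinct real)
General solution: y = C₁e^(2x) + C₂e^(-x)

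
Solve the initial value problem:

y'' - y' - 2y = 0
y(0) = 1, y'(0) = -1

General solution: y = C₁e^(2x) + C₂e^(-x)
Applying ICs: C₁ = 0, C₂ = 1
Particular solution: y = e^(-x)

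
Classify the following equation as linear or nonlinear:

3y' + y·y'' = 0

Nonlinear (y·y'' term)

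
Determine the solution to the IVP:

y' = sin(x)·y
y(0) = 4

General solution: y = Ce^(-cos(x))
Applying IC y(0) = 4:
Particular solution: y = 4e^(1-cos(x))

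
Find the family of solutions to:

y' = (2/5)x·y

Separating variables and integrating:
ln|y| = x^2/5 + C

General solution: y = Ce^(x^2/5)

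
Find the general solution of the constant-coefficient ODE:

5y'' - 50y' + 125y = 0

Characteristic equation: 5r² - 50r + 125 = 0
Divide by 5: r² - 10r + 25 = 0
Factored: (r - 5)² = 0
Repeated root: r = 5
General solution: y = (C₁ + C₂x)e^(5x)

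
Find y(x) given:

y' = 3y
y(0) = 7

General solution: y = Ce^(3x)
Applying IC y(0) = 7:
Particular solution: y = 7e^(3x)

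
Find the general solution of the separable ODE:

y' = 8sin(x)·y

Separating variables and integrating:
ln|y| = -8cos(x) + C

General solution: y = Ce^(-8cos(x))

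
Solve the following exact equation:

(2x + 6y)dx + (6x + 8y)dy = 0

Verify exactness: ∂M/∂y = ∂N/∂x ✓
Find F(x,y) such that ∂F/∂x = M, ∂F/∂y = N
Solution: x² + 6xy + 4y² = C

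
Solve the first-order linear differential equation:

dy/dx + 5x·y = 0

Using integrating factor method:

General solution: y = Ce^(-5x^2/2)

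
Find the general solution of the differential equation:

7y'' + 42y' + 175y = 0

Characteristic equation: 7r² + 42r + 175 = 0
Divide by 7: r² + 6r + 25 = 0
Roots: r = -3 ± 4i (complex conjugates)
General solution: y = e^(-3x)(C₁cos(4x) + C₂sin(4x))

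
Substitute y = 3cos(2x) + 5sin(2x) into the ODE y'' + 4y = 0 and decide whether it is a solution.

Verification:
y'' = -12cos(2x) - 20sin(2x)
y'' + 4y = 0 ✓

Yes, it is a solution.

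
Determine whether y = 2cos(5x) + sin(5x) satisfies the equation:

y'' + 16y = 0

Verification:
y'' = -50cos(5x) - 25sin(5x)
y'' + 16y ≠ 0 (frequency mismatch: got 25 instead of 16)

No, it is not a solution.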